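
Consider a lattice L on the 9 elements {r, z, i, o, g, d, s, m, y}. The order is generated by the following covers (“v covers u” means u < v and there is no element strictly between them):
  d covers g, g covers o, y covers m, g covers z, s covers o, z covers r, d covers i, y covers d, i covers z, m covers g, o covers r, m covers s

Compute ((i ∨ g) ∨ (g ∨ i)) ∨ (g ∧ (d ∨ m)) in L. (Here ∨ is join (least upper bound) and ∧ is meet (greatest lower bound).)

d

i ∨ g = d
g ∨ i = d
d ∨ d = d
d ∨ m = y
g ∧ y = g
d ∨ g = d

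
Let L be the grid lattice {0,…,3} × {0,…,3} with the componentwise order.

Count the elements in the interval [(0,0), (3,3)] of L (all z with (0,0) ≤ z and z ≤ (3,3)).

The interval [(0,0), (3,3)] = {(0,0), (0,1), (0,2), (0,3), (1,0), (1,1), (1,2), (1,3), (2,0), (2,1), (2,2), (2,3), (3,0), (3,1), (3,2), (3,3)}, which has 16 elements.

16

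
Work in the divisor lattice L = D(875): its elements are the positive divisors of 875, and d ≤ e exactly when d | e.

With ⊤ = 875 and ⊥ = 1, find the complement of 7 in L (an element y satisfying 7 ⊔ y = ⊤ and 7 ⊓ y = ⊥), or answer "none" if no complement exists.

Need y with 7 ∨ y = 875 and 7 ∧ y = 1.
Checking each element gives: 125.

125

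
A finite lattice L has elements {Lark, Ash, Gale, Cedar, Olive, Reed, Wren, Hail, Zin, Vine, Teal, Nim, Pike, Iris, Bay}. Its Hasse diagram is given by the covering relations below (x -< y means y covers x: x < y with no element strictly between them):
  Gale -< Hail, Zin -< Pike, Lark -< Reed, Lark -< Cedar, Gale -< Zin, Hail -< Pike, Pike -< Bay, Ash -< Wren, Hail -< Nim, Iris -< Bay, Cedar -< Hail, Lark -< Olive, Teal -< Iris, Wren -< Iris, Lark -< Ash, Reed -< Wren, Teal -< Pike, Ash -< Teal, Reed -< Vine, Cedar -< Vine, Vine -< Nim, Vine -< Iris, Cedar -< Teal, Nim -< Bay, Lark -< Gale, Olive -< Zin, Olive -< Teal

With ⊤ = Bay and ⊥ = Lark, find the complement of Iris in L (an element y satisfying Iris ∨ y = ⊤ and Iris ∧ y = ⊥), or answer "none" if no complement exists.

Need y with Iris ∨ y = Bay and Iris ∧ y = Lark.
Checking each element gives: Gale.

Gale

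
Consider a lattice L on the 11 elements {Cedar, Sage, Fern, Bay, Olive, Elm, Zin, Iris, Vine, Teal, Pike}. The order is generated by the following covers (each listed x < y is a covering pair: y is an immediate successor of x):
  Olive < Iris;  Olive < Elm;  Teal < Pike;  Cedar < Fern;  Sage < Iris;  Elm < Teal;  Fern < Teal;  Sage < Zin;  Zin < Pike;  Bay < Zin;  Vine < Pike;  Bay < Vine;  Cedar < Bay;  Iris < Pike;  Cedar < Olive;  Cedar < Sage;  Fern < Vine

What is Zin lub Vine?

Pike

Common upper bounds of {Zin, Vine}: Pike.
The least among these is Pike.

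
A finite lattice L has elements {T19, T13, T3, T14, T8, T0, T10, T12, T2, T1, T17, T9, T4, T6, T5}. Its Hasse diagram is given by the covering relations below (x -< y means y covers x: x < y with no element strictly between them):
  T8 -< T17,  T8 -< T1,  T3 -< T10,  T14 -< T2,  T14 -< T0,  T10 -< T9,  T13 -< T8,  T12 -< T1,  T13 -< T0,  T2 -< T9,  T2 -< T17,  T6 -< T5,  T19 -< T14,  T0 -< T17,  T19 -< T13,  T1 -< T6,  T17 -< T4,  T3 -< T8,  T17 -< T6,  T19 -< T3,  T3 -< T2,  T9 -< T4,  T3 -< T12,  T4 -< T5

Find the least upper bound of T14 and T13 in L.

Common upper bounds of {T14, T13}: T0, T17, T4, T5, T6.
The least among these is T0.

T0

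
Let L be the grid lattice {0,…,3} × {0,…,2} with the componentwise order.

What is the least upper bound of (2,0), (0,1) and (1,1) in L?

In a product of chains, the join is componentwise max, giving (2,1).

(2,1)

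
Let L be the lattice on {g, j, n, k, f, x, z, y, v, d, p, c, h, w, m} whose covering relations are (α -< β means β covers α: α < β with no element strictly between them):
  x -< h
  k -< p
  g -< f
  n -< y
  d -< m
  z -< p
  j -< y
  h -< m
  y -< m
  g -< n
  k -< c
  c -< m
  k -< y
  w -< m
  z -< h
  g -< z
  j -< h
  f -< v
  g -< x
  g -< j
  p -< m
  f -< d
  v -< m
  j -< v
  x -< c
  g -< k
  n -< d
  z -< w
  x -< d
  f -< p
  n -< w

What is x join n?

Common upper bounds of {x, n}: d, m.
The least among these is d.

d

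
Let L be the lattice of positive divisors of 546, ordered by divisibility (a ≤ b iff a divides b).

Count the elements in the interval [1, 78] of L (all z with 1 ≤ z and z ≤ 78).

The interval [1, 78] = {1, 13, 2, 26, 3, 39, 6, 78}, which has 8 elements.

8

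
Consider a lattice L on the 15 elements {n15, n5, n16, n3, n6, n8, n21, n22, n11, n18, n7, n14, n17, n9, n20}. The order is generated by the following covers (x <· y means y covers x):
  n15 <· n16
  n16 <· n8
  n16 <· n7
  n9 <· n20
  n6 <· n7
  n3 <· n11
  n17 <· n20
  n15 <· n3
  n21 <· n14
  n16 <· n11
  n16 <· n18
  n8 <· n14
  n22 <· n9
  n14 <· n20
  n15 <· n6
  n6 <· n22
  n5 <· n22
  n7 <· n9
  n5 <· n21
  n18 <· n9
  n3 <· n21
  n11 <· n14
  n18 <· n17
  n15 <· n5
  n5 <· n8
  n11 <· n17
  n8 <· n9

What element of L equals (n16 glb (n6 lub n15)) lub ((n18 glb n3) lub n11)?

n6 ∨ n15 = n6
n16 ∧ n6 = n15
n18 ∧ n3 = n15
n15 ∨ n11 = n11
n15 ∨ n11 = n11

n11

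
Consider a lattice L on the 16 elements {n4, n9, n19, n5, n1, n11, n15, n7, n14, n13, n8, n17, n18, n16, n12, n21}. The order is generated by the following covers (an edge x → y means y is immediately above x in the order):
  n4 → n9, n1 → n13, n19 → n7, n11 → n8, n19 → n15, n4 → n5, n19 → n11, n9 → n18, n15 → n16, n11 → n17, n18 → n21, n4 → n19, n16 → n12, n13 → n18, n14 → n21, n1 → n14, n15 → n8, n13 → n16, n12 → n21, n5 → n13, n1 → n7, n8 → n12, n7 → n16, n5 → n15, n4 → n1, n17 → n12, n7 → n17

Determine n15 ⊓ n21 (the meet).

Common lower bounds of {n15, n21}: n15, n19, n4, n5.
The greatest among these is n15.

n15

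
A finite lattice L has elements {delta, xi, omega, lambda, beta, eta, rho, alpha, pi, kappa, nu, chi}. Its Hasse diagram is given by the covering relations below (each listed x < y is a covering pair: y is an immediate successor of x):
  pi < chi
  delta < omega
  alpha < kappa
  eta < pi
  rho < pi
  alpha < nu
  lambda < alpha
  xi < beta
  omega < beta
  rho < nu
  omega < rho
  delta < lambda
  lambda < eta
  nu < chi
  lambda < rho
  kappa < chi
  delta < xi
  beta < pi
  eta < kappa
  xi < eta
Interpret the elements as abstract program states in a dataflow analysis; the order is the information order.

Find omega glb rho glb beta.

Common lower bounds of {omega, rho, beta}: delta, omega.
The greatest among these is omega.

omega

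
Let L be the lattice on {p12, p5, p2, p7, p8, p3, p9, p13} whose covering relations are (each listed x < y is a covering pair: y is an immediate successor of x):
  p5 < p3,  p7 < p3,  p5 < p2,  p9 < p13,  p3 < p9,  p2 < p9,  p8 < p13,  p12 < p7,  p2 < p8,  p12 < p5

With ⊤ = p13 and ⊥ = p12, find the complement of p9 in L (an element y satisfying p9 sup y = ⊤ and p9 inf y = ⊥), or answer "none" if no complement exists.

none

For every candidate y, either p9 ∨ y ≠ p13 or p9 ∧ y ≠ p12; no complement exists.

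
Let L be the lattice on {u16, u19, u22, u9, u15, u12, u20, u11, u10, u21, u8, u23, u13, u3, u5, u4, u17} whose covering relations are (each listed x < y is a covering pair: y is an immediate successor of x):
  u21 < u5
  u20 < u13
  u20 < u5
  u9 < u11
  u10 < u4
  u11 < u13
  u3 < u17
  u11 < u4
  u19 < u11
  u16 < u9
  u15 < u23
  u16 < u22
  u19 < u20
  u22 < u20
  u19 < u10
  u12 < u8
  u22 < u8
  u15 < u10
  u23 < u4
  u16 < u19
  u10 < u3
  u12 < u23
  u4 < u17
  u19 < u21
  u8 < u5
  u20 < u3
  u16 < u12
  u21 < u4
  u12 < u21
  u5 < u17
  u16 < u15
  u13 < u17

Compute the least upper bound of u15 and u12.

u23

Common upper bounds of {u15, u12}: u17, u23, u4.
The least among these is u23.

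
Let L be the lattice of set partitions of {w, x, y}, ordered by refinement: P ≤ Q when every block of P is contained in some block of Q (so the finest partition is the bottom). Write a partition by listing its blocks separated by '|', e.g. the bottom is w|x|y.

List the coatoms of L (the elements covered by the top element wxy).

The coatoms are exactly the elements covered by wxy: wx|y, wy|x, w|xy.

wx|y, wy|x, w|xy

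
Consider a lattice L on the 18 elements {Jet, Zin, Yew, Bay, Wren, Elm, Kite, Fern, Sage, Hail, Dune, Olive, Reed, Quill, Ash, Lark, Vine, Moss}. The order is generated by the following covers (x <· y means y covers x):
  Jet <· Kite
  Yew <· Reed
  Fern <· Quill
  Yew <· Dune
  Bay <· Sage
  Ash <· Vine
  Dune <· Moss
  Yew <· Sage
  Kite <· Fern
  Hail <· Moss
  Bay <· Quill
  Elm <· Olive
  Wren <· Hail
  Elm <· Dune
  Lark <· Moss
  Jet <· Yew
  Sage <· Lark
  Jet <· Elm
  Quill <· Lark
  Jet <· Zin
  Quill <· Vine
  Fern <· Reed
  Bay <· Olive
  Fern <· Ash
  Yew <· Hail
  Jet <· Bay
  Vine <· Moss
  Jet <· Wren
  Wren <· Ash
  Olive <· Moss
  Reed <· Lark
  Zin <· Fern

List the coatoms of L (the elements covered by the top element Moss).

Dune, Hail, Lark, Olive, Vine

The coatoms are exactly the elements covered by Moss: Dune, Hail, Lark, Olive, Vine.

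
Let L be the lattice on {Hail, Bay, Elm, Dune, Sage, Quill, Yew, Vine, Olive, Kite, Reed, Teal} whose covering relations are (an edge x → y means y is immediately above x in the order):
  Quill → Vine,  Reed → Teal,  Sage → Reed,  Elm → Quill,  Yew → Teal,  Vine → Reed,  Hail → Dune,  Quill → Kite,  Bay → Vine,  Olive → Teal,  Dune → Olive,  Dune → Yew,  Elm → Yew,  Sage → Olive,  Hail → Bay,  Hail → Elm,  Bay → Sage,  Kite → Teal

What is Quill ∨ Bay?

Vine

Common upper bounds of {Quill, Bay}: Reed, Teal, Vine.
The least among these is Vine.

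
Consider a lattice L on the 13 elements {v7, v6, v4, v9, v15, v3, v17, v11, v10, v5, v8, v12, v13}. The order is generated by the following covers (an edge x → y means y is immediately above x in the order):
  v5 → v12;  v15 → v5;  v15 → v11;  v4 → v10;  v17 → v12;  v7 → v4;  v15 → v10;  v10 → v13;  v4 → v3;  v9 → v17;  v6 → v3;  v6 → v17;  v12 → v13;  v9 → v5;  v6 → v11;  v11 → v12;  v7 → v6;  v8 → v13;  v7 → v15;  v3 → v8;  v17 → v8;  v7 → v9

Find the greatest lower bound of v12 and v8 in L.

Common lower bounds of {v12, v8}: v17, v6, v7, v9.
The greatest among these is v17.

v17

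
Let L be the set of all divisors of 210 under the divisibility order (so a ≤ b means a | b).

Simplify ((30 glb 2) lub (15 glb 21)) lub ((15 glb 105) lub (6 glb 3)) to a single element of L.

30

30 ∧ 2 = 2
15 ∧ 21 = 3
2 ∨ 3 = 6
15 ∧ 105 = 15
6 ∧ 3 = 3
15 ∨ 3 = 15
6 ∨ 15 = 30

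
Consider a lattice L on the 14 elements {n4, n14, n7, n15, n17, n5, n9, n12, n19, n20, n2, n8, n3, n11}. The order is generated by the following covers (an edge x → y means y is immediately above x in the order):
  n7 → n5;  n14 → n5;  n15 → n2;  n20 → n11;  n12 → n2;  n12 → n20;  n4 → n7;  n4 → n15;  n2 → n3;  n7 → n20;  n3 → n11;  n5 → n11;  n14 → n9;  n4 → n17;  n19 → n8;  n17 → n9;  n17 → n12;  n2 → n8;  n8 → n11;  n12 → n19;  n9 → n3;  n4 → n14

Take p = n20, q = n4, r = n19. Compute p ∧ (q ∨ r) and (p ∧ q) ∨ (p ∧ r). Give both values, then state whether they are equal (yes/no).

q ∨ r = n19, so p ∧ (q ∨ r) = n20 ∧ n19 = n12.
p ∧ q = n4 and p ∧ r = n12, so (p ∧ q) ∨ (p ∧ r) = n4 ∨ n12 = n12.
Equal: yes.

n12; n12; yes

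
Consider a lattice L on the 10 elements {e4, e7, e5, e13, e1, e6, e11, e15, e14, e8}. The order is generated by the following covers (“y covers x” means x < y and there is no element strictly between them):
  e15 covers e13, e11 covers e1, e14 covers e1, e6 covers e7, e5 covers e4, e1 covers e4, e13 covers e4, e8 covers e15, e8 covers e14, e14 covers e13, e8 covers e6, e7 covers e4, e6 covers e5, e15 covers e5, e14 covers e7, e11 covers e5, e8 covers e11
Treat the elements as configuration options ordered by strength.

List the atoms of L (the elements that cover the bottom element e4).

e1, e13, e5, e7

The atoms are exactly the elements that cover e4: e1, e13, e5, e7.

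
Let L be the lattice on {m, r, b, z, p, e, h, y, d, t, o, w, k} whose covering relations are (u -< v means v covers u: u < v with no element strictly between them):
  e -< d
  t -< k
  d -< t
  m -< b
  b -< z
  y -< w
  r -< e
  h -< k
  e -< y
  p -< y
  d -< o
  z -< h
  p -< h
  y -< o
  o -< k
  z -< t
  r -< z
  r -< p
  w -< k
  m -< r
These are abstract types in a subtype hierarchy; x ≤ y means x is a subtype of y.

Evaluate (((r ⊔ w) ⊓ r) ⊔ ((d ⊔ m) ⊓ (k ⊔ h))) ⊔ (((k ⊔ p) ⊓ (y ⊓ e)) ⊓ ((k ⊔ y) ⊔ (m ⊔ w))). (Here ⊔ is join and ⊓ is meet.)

r ∨ w = w
w ∧ r = r
d ∨ m = d
k ∨ h = k
d ∧ k = d
r ∨ d = d
k ∨ p = k
y ∧ e = e
k ∧ e = e
k ∨ y = k
m ∨ w = w
k ∨ w = k
e ∧ k = e
d ∨ e = d

d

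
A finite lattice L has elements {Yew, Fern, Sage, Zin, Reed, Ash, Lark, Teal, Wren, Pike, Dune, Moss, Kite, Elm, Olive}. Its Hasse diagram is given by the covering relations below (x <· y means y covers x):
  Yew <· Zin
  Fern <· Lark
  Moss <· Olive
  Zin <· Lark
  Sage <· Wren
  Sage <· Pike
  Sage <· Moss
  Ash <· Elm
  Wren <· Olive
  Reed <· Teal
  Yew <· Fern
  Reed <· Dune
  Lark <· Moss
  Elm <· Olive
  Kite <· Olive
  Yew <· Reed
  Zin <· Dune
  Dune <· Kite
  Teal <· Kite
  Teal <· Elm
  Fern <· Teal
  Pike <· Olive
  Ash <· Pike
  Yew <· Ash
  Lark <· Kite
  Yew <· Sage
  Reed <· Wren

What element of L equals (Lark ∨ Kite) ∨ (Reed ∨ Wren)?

Olive

Lark ∨ Kite = Kite
Reed ∨ Wren = Wren
Kite ∨ Wren = Olive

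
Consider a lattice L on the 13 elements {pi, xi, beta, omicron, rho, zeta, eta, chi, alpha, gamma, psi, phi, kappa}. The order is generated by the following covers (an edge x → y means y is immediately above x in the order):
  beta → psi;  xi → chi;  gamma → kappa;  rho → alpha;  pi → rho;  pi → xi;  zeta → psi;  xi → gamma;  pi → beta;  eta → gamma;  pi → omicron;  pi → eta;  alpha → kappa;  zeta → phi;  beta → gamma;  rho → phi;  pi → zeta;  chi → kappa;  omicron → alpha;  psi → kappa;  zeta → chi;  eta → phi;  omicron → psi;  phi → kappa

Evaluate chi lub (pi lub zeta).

pi ∨ zeta = zeta
chi ∨ zeta = chi

chi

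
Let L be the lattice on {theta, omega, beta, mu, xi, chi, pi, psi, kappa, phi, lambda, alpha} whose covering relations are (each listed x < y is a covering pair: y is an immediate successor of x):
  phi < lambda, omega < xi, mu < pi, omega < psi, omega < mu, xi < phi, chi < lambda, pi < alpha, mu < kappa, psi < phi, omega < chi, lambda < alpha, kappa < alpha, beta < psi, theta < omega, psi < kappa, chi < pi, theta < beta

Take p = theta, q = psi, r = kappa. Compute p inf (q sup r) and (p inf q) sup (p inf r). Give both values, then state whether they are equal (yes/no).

theta; theta; yes

q sup r = kappa, so p inf (q sup r) = theta inf kappa = theta.
p inf q = theta and p inf r = theta, so (p inf q) sup (p inf r) = theta sup theta = theta.
Equal: yes.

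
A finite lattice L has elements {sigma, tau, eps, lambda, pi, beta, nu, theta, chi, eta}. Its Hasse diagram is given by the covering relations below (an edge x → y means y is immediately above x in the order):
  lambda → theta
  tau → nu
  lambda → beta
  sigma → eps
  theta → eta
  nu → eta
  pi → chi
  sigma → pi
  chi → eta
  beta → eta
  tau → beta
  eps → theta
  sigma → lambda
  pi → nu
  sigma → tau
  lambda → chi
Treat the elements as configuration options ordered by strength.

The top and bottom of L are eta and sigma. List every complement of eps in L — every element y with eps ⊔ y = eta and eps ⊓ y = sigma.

beta, chi, nu, pi, tau

Need y with eps ∨ y = eta and eps ∧ y = sigma.
Checking each element gives: beta, chi, nu, pi, tau.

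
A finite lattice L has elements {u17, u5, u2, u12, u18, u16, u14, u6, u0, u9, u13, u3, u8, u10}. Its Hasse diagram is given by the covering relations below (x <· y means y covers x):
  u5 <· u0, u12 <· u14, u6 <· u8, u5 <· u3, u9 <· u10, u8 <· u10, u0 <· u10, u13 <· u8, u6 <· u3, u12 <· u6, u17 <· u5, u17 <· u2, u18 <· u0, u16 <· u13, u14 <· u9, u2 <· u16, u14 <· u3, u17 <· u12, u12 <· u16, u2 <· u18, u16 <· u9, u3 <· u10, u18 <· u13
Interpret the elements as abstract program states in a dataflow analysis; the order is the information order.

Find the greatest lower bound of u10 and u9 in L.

u9

Common lower bounds of {u10, u9}: u12, u14, u16, u17, u2, u9.
The greatest among these is u9.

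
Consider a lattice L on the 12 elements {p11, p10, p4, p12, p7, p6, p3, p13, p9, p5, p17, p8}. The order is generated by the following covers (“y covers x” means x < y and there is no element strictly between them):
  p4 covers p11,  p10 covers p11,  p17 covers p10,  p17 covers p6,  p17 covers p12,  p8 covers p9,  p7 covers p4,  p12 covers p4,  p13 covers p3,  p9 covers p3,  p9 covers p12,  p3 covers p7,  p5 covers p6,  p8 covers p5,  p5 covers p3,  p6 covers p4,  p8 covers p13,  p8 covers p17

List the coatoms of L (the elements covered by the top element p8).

The coatoms are exactly the elements covered by p8: p13, p17, p5, p9.

p13, p17, p5, p9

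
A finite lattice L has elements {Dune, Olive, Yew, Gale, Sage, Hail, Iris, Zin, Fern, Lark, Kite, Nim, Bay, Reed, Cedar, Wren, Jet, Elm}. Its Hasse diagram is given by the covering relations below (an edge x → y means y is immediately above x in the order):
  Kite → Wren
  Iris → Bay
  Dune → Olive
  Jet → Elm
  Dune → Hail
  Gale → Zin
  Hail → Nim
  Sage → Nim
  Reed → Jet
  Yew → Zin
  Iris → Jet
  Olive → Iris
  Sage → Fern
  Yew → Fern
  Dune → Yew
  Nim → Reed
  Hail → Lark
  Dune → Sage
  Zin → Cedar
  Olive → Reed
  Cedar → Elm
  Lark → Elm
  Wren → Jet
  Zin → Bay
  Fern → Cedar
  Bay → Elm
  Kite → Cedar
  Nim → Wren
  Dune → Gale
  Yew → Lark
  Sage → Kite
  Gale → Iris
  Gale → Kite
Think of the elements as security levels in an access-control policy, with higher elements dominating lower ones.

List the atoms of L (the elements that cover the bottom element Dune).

The atoms are exactly the elements that cover Dune: Gale, Hail, Olive, Sage, Yew.

Gale, Hail, Olive, Sage, Yew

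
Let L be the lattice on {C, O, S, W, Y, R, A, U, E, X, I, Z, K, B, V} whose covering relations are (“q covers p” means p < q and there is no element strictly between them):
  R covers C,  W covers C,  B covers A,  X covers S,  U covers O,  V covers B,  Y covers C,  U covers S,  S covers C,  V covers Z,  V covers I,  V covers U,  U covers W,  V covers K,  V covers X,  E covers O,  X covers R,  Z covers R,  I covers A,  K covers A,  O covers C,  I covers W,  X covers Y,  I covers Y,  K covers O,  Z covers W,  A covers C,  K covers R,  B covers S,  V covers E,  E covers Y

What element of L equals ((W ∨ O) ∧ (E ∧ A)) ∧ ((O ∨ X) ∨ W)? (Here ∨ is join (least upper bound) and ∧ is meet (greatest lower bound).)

W ∨ O = U
E ∧ A = C
U ∧ C = C
O ∨ X = V
V ∨ W = V
C ∧ V = C

C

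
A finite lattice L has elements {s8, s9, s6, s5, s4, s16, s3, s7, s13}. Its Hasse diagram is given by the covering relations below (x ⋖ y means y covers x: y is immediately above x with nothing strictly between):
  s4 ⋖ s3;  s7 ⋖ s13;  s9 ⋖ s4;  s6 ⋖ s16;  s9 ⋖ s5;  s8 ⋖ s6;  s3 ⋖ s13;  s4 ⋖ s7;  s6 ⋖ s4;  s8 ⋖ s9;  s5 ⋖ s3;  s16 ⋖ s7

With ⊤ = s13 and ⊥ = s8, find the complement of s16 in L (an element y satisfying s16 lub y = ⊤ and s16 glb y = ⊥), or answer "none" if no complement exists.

s5

Need y with s16 ∨ y = s13 and s16 ∧ y = s8.
Checking each element gives: s5.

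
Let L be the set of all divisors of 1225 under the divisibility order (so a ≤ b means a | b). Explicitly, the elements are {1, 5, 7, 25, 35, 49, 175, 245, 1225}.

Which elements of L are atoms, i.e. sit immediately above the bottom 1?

The atoms are exactly the elements that cover 1: 5, 7.

5, 7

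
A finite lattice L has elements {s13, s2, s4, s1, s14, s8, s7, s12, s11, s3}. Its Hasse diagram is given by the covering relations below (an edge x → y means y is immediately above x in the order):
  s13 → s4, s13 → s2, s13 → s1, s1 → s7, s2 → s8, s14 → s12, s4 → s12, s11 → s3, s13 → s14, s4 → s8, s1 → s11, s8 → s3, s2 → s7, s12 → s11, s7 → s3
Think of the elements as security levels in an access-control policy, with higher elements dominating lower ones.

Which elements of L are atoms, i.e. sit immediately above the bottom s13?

The atoms are exactly the elements that cover s13: s1, s14, s2, s4.

s1, s14, s2, s4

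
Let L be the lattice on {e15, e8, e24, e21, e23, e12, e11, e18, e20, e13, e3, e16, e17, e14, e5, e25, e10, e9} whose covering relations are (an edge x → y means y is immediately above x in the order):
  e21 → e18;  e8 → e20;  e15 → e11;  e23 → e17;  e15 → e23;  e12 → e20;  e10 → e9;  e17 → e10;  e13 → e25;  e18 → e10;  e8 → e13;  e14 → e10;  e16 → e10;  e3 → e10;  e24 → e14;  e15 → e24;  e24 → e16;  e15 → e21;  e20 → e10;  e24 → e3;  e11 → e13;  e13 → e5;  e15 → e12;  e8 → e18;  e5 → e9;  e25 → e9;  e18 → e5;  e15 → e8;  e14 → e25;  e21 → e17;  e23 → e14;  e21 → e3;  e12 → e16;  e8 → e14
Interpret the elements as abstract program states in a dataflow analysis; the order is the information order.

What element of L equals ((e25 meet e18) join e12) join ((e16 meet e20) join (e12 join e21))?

e10

e25 ∧ e18 = e8
e8 ∨ e12 = e20
e16 ∧ e20 = e12
e12 ∨ e21 = e10
e12 ∨ e10 = e10
e20 ∨ e10 = e10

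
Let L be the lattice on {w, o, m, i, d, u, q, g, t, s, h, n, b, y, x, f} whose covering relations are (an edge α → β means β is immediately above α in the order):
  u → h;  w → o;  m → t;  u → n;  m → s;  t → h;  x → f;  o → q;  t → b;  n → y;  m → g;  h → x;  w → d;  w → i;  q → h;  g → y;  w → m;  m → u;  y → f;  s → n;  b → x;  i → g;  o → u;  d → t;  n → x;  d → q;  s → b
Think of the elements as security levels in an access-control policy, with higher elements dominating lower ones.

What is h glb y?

Common lower bounds of {h, y}: m, o, u, w.
The greatest among these is u.

u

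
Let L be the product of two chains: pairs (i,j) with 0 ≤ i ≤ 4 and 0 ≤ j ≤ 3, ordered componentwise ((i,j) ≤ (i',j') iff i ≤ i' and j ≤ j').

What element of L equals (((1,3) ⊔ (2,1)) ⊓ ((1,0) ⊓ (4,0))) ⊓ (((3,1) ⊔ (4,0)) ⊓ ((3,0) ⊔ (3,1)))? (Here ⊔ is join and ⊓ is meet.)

(1,3) ∨ (2,1) = (2,3)
(1,0) ∧ (4,0) = (1,0)
(2,3) ∧ (1,0) = (1,0)
(3,1) ∨ (4,0) = (4,1)
(3,0) ∨ (3,1) = (3,1)
(4,1) ∧ (3,1) = (3,1)
(1,0) ∧ (3,1) = (1,0)

(1,0)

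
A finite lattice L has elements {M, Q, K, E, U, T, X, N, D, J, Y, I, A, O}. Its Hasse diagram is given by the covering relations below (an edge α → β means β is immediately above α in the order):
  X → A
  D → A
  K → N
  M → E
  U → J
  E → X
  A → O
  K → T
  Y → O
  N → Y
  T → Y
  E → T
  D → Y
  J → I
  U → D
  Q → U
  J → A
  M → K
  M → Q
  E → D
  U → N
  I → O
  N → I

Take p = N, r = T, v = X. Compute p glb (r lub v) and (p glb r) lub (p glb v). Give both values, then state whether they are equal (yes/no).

N; K; no

r lub v = O, so p glb (r lub v) = N glb O = N.
p glb r = K and p glb v = M, so (p glb r) lub (p glb v) = K lub M = K.
Equal: no.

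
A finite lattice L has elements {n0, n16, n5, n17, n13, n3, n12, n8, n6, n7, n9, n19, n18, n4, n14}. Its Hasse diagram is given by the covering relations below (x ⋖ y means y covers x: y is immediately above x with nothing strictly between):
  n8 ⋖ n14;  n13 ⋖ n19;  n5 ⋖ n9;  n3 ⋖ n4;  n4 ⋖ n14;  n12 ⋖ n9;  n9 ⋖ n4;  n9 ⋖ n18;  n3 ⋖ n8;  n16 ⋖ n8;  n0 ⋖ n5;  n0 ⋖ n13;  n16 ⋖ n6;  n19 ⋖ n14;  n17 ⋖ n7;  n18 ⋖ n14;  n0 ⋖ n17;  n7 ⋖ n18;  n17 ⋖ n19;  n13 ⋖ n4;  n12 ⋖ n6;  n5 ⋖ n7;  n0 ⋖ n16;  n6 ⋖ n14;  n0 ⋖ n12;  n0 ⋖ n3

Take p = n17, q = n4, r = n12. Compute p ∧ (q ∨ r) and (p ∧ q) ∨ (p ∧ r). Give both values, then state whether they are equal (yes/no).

n0; n0; yes

q ∨ r = n4, so p ∧ (q ∨ r) = n17 ∧ n4 = n0.
p ∧ q = n0 and p ∧ r = n0, so (p ∧ q) ∨ (p ∧ r) = n0 ∨ n0 = n0.
Equal: yes.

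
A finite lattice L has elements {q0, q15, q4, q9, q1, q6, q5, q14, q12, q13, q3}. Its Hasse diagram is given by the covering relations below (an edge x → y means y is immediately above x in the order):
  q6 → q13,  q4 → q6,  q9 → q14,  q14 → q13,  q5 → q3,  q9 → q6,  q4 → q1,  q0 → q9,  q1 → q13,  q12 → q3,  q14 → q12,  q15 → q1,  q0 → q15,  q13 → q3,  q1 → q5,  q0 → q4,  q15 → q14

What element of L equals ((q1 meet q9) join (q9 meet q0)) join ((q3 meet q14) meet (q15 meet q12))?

q15

q1 ∧ q9 = q0
q9 ∧ q0 = q0
q0 ∨ q0 = q0
q3 ∧ q14 = q14
q15 ∧ q12 = q15
q14 ∧ q15 = q15
q0 ∨ q15 = q15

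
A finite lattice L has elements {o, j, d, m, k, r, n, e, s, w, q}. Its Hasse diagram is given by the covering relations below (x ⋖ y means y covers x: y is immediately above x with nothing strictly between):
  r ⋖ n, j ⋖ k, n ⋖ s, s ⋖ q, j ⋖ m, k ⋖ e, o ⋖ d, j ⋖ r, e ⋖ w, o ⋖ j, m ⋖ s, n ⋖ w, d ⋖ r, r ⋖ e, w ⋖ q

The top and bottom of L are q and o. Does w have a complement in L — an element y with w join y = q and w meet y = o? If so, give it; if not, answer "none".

For every candidate y, either w ∨ y ≠ q or w ∧ y ≠ o; no complement exists.

none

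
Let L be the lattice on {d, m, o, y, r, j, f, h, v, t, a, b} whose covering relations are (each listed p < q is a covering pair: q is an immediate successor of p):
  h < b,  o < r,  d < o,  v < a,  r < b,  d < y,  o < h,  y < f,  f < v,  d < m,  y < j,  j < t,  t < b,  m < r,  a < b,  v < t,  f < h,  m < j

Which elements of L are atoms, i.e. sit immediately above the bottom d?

The atoms are exactly the elements that cover d: m, o, y.

m, o, y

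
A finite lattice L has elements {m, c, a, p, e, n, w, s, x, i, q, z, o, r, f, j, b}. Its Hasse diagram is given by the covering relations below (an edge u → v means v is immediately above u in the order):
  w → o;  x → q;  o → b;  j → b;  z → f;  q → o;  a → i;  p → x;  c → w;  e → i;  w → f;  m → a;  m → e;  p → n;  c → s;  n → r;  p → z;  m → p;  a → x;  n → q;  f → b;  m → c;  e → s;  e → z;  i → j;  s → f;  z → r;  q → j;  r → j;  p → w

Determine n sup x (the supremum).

Common upper bounds of {n, x}: b, j, o, q.
The least among these is q.

q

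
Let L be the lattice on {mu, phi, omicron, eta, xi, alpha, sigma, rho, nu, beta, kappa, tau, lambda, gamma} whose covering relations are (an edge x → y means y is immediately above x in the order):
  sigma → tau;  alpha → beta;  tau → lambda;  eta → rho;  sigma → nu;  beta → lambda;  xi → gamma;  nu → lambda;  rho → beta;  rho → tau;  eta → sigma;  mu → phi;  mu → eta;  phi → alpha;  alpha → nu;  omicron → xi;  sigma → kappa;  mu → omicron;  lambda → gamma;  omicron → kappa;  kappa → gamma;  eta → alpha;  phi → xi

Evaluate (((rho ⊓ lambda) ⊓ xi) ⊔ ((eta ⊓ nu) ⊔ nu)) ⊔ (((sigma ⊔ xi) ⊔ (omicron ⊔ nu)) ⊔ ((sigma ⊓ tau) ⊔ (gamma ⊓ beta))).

gamma

rho ∧ lambda = rho
rho ∧ xi = mu
eta ∧ nu = eta
eta ∨ nu = nu
mu ∨ nu = nu
sigma ∨ xi = gamma
omicron ∨ nu = gamma
gamma ∨ gamma = gamma
sigma ∧ tau = sigma
gamma ∧ beta = beta
sigma ∨ beta = lambda
gamma ∨ lambda = gamma
nu ∨ gamma = gamma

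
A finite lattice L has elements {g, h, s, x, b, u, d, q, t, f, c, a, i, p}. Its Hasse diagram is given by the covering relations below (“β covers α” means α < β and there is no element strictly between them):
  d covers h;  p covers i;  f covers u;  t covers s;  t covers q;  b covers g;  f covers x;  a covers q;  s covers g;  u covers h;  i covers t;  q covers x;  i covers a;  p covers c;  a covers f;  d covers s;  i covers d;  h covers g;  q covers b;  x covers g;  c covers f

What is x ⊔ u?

f

Common upper bounds of {x, u}: a, c, f, i, p.
The least among these is f.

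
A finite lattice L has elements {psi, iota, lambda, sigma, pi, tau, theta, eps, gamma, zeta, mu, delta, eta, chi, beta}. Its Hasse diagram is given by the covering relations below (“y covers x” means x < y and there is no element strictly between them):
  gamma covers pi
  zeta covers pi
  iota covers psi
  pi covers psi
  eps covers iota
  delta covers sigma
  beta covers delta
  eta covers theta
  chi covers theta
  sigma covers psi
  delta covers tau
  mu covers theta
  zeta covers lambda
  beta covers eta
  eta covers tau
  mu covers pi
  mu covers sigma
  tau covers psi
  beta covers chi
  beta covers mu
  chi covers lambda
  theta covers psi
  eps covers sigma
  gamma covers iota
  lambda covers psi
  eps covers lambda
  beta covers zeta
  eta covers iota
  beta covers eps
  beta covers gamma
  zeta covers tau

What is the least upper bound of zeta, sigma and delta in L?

beta

Common upper bounds of {zeta, sigma, delta}: beta.
The least among these is beta.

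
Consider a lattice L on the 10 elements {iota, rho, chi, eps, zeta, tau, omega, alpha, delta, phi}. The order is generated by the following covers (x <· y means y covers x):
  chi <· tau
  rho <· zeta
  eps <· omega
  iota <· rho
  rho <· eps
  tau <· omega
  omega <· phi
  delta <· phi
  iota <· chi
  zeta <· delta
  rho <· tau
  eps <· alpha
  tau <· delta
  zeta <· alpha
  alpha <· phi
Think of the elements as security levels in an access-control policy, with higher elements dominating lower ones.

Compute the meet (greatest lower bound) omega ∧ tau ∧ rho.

rho

Common lower bounds of {omega, tau, rho}: iota, rho.
The greatest among these is rho.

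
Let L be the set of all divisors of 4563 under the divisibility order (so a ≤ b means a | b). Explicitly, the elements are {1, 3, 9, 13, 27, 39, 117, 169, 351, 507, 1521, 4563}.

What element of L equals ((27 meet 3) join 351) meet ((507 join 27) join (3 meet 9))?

27 ∧ 3 = 3
3 ∨ 351 = 351
507 ∨ 27 = 4563
3 ∧ 9 = 3
4563 ∨ 3 = 4563
351 ∧ 4563 = 351

351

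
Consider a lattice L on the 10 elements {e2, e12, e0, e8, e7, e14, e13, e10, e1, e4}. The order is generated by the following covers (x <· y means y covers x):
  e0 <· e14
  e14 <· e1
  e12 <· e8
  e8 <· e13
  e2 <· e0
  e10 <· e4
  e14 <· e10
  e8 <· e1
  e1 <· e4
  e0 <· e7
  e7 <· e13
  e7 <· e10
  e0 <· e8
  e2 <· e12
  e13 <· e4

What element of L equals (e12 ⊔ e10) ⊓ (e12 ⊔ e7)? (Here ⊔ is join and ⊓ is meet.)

e13

e12 ∨ e10 = e4
e12 ∨ e7 = e13
e4 ∧ e13 = e13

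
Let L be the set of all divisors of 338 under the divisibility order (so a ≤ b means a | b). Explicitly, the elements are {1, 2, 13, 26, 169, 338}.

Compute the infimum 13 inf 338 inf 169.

Common lower bounds of {13, 338, 169}: 1, 13.
The greatest among these is 13.

13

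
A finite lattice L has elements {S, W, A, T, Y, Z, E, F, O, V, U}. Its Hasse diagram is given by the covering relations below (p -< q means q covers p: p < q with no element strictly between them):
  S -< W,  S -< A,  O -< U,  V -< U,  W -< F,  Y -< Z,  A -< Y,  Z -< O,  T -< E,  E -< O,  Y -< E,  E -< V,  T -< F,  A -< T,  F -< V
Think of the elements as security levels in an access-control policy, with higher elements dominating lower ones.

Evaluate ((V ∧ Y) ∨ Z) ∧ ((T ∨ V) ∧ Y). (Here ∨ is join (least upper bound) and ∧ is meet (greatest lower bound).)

V ∧ Y = Y
Y ∨ Z = Z
T ∨ V = V
V ∧ Y = Y
Z ∧ Y = Y

Y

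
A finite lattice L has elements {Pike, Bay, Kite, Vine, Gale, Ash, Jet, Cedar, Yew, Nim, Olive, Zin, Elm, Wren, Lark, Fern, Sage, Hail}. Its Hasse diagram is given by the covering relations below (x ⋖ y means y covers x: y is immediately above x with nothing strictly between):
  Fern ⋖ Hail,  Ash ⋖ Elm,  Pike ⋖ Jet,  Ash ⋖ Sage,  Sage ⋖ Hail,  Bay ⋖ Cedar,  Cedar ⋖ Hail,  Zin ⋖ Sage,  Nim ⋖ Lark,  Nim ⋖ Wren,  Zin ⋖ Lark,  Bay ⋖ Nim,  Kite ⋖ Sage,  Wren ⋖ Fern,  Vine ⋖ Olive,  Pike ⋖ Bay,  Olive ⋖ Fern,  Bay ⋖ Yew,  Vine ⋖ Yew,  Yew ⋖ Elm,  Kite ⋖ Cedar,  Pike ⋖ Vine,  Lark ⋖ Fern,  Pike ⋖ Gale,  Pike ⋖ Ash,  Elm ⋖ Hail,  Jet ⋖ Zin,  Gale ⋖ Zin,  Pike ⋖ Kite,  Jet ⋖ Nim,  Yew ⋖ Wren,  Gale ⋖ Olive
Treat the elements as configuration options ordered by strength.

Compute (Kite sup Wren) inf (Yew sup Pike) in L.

Yew

Kite ∨ Wren = Hail
Yew ∨ Pike = Yew
Hail ∧ Yew = Yew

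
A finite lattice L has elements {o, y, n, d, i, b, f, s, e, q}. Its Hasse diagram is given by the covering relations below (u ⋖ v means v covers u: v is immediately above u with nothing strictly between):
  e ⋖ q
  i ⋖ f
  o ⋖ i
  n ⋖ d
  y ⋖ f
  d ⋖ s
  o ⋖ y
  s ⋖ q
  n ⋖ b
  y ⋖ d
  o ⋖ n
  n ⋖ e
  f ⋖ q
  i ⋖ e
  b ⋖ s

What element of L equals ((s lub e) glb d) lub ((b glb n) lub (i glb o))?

d

s ∨ e = q
q ∧ d = d
b ∧ n = n
i ∧ o = o
n ∨ o = n
d ∨ n = d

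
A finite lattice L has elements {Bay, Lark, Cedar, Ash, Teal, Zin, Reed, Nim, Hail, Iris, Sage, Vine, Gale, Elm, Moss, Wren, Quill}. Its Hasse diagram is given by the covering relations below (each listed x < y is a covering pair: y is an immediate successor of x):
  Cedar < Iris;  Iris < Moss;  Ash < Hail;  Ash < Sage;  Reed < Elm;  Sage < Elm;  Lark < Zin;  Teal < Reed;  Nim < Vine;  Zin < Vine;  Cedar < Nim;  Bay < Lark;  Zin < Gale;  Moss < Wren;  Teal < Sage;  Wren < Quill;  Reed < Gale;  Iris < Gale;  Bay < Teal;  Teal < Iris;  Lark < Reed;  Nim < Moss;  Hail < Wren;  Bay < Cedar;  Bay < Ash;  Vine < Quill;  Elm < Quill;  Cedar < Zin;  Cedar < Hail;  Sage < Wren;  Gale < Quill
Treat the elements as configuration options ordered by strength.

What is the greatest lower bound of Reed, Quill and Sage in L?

Common lower bounds of {Reed, Quill, Sage}: Bay, Teal.
The greatest among these is Teal.

Teal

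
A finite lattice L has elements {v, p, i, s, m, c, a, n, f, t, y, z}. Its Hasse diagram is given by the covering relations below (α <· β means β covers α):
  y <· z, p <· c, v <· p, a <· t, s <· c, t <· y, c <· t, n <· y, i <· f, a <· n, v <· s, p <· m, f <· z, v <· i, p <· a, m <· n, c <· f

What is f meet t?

Common lower bounds of {f, t}: c, p, s, v.
The greatest among these is c.

c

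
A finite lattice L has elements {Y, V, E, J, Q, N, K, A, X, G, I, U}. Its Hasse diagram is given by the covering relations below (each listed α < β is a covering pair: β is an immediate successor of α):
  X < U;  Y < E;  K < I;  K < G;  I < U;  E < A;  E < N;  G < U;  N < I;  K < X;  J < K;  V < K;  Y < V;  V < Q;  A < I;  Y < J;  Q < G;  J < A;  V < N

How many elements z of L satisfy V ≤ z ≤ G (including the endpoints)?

The interval [V, G] = {G, K, Q, V}, which has 4 elements.

4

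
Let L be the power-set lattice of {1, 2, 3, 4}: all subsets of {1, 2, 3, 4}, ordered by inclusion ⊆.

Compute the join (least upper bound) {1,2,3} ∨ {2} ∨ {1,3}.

{1,2,3}

Common upper bounds of {{1,2,3}, {2}, {1,3}}: {1,2,3,4}, {1,2,3}.
The least among these is {1,2,3}.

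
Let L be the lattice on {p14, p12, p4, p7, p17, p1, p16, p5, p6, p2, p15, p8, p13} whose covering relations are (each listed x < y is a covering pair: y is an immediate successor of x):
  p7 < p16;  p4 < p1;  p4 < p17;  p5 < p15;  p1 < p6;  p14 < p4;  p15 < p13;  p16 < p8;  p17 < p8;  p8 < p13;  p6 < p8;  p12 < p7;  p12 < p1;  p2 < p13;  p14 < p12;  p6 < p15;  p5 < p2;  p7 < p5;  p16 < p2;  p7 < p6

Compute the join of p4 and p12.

Common upper bounds of {p4, p12}: p1, p13, p15, p6, p8.
The least among these is p1.

p1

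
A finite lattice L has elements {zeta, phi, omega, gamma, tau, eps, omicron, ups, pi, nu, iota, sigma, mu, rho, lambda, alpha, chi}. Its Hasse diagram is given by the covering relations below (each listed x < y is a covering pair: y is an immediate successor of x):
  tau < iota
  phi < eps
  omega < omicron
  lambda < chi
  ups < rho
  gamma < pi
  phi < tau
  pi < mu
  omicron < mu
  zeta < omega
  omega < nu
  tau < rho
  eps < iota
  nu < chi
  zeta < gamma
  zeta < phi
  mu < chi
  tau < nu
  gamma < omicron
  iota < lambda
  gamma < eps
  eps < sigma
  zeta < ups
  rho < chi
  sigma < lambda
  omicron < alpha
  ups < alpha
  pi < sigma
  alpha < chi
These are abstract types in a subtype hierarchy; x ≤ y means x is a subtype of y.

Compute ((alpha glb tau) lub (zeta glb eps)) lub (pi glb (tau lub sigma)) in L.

alpha ∧ tau = zeta
zeta ∧ eps = zeta
zeta ∨ zeta = zeta
tau ∨ sigma = lambda
pi ∧ lambda = pi
zeta ∨ pi = pi

pi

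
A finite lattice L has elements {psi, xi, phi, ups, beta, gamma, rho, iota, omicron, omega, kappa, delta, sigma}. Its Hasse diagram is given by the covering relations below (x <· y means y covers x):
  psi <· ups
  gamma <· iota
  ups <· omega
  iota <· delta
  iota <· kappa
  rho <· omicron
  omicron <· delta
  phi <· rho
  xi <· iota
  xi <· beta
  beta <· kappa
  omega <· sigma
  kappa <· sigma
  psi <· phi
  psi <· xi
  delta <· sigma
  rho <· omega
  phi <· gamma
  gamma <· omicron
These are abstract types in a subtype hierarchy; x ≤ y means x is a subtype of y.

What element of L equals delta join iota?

delta

delta ∨ iota = delta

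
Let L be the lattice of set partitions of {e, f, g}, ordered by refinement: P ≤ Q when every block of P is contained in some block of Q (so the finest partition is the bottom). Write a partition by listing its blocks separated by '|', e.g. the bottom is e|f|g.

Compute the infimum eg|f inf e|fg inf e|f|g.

The meet (common refinement) of eg|f, e|fg, e|f|g intersects blocks pairwise, giving e|f|g.

e|f|g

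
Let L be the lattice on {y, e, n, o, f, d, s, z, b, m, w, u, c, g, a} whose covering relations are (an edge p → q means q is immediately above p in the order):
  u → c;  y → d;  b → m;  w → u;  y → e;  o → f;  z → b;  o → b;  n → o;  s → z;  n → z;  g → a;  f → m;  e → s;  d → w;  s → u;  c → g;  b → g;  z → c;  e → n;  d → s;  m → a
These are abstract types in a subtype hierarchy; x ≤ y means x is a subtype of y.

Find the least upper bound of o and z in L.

b

Common upper bounds of {o, z}: a, b, g, m.
The least among these is b.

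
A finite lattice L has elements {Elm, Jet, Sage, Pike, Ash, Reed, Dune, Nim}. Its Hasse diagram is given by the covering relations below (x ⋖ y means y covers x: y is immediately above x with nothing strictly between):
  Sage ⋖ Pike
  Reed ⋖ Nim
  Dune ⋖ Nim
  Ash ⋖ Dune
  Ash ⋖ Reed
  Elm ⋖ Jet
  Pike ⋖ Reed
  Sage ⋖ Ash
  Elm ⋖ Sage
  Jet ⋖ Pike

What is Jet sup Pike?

Pike

Common upper bounds of {Jet, Pike}: Nim, Pike, Reed.
The least among these is Pike.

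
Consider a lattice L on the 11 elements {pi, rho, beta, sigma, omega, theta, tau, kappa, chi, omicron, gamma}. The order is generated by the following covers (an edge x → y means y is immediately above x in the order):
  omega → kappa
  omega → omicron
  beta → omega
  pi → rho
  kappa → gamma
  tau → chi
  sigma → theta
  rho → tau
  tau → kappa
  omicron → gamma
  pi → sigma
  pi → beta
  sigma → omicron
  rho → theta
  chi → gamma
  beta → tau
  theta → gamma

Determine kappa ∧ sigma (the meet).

pi

Common lower bounds of {kappa, sigma}: pi.
The greatest among these is pi.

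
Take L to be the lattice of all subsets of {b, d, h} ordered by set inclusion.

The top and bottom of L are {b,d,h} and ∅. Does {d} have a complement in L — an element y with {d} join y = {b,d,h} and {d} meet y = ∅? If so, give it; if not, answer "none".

Need y with {d} ∨ y = {b,d,h} and {d} ∧ y = ∅.
Checking each element gives: {b,h}.

{b,h}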